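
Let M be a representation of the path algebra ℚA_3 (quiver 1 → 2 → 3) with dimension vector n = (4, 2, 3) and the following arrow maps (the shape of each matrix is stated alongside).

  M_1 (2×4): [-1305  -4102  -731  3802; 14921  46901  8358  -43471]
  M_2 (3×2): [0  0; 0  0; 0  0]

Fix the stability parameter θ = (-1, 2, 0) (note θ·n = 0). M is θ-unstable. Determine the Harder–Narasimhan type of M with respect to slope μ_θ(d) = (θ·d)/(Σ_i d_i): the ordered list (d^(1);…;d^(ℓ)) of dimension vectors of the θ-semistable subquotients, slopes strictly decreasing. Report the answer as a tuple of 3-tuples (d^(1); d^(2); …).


Interval decomposition of M: I[1,1]^2, I[1,2]^2, I[3,3]^3.
HN type (ℓ=3): μ^(1)=2; μ^(2)=0; μ^(3)=-1

((0, 2, 0); (0, 0, 3); (4, 0, 0))


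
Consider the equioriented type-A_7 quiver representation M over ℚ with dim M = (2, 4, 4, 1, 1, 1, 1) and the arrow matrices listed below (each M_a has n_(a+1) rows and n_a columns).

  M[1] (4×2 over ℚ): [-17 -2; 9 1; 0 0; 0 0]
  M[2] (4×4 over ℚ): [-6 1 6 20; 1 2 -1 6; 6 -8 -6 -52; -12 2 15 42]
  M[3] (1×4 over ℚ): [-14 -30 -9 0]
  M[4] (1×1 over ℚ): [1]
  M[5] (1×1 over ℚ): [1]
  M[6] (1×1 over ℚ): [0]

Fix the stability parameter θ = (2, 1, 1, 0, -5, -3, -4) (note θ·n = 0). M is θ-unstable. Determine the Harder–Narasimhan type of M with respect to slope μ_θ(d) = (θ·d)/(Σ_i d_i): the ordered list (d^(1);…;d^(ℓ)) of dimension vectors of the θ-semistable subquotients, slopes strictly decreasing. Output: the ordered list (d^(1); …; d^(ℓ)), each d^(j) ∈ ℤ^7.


Via rank(M_{q-1}∘⋯∘M_p): M ≅ I[1,3], I[1,6], I[2,3]^2, I[7,7].
μ_θ-semistable layers: μ^(1)=4/3; μ^(2)=1; μ^(3)=-2/3; μ^(4)=-4

((1, 1, 1, 0, 0, 0, 0); (0, 2, 2, 0, 0, 0, 0); (1, 1, 1, 1, 1, 1, 0); (0, 0, 0, 0, 0, 0, 1))


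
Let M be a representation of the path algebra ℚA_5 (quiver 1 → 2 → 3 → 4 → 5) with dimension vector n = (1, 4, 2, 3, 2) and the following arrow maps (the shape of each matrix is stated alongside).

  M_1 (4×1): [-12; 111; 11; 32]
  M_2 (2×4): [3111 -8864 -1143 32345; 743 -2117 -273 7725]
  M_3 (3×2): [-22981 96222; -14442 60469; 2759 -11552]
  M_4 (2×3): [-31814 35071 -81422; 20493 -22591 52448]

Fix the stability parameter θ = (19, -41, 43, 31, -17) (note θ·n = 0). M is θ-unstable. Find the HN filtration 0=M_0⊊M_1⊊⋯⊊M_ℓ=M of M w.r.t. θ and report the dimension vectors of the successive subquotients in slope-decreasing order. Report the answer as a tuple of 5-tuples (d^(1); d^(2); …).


Interval decomposition of M: I[1,5], I[2,2]^2, I[2,5], I[4,4].
HN type (ℓ=4): μ^(1)=31; μ^(2)=19; μ^(3)=-11; μ^(4)=-41

((0, 0, 0, 1, 0); (0, 0, 2, 2, 2); (1, 1, 0, 0, 0); (0, 3, 0, 0, 0))


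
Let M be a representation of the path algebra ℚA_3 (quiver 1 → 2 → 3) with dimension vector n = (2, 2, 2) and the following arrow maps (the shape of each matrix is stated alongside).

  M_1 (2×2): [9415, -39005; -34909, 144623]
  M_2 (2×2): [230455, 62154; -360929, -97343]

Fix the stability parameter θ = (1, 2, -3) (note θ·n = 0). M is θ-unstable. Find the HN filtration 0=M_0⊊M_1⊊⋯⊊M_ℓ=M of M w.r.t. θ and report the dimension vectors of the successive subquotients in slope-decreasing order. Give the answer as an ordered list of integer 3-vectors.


Interval decomposition of M: I[1,1], I[1,3], I[2,3].
HN type (ℓ=3): μ^(1)=1; μ^(2)=0; μ^(3)=-1/2

((1, 0, 0); (1, 1, 1); (0, 1, 1))


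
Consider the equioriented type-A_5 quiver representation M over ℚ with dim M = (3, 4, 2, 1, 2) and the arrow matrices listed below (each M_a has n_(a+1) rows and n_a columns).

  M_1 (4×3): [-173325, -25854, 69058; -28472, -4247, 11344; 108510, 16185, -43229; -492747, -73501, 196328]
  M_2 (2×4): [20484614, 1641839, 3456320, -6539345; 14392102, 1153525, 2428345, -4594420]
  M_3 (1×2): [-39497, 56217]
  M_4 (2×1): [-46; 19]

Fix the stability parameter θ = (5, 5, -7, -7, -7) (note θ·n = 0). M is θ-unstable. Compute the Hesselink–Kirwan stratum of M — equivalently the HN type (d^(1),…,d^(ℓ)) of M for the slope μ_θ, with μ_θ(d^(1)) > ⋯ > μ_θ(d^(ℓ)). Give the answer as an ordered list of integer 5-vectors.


Interval decomposition of M: I[1,2], I[1,3], I[1,5], I[2,2], I[5,5].
HN type (ℓ=4): μ^(1)=5; μ^(2)=1; μ^(3)=-11/5; μ^(4)=-7

((1, 2, 0, 0, 0); (1, 1, 1, 0, 0); (1, 1, 1, 1, 1); (0, 0, 0, 0, 1))


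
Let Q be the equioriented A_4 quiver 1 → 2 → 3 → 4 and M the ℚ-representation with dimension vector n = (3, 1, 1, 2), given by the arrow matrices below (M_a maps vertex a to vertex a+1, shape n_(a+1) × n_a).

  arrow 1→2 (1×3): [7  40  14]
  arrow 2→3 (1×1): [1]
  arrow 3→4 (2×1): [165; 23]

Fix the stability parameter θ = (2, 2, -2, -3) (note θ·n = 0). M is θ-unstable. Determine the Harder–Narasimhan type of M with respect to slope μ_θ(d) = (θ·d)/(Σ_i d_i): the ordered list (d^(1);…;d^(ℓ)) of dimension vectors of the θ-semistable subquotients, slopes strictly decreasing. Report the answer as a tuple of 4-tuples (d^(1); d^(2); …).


Via rank(M_{q-1}∘⋯∘M_p): M ≅ I[1,1]^2, I[1,4], I[4,4].
μ_θ-semistable layers: μ^(1)=2; μ^(2)=-1/4; μ^(3)=-3

((2, 0, 0, 0); (1, 1, 1, 1); (0, 0, 0, 1))


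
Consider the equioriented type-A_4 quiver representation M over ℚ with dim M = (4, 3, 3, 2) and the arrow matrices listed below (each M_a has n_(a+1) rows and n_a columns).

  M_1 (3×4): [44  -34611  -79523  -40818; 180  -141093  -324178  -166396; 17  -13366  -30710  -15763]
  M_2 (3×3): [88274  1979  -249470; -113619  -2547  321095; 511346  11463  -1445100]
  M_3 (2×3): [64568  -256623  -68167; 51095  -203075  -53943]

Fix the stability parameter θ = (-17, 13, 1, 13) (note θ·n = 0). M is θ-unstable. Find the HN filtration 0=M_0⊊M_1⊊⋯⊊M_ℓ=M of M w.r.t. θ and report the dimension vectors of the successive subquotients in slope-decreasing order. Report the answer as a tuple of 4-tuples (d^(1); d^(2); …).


Interval decomposition of M: I[1,1], I[1,3], I[1,4]^2.
HN type (ℓ=3): μ^(1)=13; μ^(2)=7; μ^(3)=-17

((0, 0, 0, 2); (0, 3, 3, 0); (4, 0, 0, 0))


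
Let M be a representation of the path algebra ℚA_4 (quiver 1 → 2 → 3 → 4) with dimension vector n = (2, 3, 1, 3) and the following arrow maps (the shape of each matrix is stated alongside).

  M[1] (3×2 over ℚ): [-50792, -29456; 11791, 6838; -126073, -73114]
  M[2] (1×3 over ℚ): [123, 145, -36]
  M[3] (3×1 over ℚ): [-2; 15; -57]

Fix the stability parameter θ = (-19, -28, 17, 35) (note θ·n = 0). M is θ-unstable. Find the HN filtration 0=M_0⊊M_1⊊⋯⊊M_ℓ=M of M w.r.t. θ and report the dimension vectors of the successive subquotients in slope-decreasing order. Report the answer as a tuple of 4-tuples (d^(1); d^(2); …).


Via rank(M_{q-1}∘⋯∘M_p): M ≅ I[1,1], I[1,4], I[2,2]^2, I[4,4]^2.
μ_θ-semistable layers: μ^(1)=35; μ^(2)=17; μ^(3)=-19; μ^(4)=-47/2; μ^(5)=-28

((0, 0, 0, 3); (0, 0, 1, 0); (1, 0, 0, 0); (1, 1, 0, 0); (0, 2, 0, 0))


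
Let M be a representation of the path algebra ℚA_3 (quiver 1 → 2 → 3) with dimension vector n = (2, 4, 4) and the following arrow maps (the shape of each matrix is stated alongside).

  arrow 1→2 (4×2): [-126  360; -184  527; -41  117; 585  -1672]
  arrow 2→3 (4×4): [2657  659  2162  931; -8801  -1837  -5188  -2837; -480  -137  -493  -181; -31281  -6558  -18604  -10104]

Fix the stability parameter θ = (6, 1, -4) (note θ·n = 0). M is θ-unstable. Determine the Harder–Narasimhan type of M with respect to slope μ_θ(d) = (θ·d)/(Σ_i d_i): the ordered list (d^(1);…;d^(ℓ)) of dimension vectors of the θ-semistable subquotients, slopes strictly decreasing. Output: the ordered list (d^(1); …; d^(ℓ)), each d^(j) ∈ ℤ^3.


Barcode: M ≅ I[1,2], I[1,3], I[2,3]^2, I[3,3]. HN layers by μ_θ (4 steps, strictly decreasing):
  μ^(1)=7/2; μ^(2)=1; μ^(3)=-3/2; μ^(4)=-4

((1, 1, 0); (1, 1, 1); (0, 2, 2); (0, 0, 1))


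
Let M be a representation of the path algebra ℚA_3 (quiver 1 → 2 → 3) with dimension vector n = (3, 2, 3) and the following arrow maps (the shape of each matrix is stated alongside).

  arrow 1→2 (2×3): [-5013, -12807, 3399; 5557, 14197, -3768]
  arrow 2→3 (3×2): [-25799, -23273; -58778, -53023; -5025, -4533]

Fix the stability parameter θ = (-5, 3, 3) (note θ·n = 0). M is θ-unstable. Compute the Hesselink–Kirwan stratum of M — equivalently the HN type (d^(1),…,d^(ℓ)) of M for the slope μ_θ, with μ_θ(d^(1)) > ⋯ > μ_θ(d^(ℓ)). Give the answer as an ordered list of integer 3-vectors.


Via rank(M_{q-1}∘⋯∘M_p): M ≅ I[1,1], I[1,3]^2, I[3,3].
μ_θ-semistable layers: μ^(1)=3; μ^(2)=-5

((0, 2, 3); (3, 0, 0))


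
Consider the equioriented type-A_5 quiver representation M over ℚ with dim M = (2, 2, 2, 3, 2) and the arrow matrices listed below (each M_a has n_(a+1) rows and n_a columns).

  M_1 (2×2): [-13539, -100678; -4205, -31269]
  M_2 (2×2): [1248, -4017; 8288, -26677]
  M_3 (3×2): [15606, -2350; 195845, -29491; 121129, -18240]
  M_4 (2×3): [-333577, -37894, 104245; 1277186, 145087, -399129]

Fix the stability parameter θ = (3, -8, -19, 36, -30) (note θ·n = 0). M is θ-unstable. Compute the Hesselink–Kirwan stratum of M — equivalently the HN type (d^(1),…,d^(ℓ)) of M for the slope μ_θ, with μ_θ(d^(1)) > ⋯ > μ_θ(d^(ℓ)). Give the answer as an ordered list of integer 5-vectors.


Interval decomposition of M: I[1,2], I[1,5], I[3,5], I[4,4].
HN type (ℓ=5): μ^(1)=36; μ^(2)=3; μ^(3)=-5/2; μ^(4)=-8; μ^(5)=-19

((0, 0, 0, 1, 0); (0, 0, 0, 2, 2); (1, 1, 0, 0, 0); (1, 1, 1, 0, 0); (0, 0, 1, 0, 0))


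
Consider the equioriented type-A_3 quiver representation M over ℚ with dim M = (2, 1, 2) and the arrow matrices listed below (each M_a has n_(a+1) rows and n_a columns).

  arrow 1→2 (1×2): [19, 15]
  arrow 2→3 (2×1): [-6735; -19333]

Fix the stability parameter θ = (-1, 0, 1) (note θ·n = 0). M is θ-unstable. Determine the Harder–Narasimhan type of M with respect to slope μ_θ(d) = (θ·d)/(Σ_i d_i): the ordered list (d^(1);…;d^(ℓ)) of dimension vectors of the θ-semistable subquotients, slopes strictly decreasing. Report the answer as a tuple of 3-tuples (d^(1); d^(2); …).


Via rank(M_{q-1}∘⋯∘M_p): M ≅ I[1,1], I[1,3], I[3,3].
μ_θ-semistable layers: μ^(1)=1; μ^(2)=0; μ^(3)=-1

((0, 0, 2); (0, 1, 0); (2, 0, 0))


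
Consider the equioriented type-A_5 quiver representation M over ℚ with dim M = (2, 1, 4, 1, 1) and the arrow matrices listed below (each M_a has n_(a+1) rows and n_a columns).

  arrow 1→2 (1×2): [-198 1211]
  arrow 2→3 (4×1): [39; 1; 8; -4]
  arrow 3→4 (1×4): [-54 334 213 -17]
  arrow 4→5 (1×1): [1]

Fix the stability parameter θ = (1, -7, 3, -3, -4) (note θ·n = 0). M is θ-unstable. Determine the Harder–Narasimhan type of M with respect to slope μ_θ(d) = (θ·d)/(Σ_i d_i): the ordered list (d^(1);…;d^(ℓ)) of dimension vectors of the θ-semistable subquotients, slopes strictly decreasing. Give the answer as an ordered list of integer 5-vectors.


Barcode: M ≅ I[1,1], I[1,3], I[3,3]^2, I[3,5]. HN layers by μ_θ (4 steps, strictly decreasing):
  μ^(1)=3; μ^(2)=1; μ^(3)=-4/3; μ^(4)=-3

((0, 0, 3, 0, 0); (1, 0, 0, 0, 0); (0, 0, 1, 1, 1); (1, 1, 0, 0, 0))


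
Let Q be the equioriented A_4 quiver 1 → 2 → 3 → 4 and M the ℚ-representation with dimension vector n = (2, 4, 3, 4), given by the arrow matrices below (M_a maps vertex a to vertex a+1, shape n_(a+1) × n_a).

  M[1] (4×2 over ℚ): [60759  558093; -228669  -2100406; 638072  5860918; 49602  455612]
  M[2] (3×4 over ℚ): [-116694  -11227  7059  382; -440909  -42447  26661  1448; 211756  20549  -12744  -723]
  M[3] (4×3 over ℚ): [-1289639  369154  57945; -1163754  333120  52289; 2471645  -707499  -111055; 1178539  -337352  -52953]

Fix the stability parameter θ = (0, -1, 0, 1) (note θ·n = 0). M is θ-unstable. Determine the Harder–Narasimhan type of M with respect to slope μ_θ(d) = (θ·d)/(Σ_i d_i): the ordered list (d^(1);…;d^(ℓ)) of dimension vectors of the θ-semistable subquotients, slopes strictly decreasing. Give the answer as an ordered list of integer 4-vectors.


Barcode: M ≅ I[1,4]^2, I[2,2], I[2,4], I[4,4]. HN layers by μ_θ (4 steps, strictly decreasing):
  μ^(1)=1; μ^(2)=0; μ^(3)=-1/2; μ^(4)=-1

((0, 0, 0, 4); (0, 0, 3, 0); (2, 2, 0, 0); (0, 2, 0, 0))


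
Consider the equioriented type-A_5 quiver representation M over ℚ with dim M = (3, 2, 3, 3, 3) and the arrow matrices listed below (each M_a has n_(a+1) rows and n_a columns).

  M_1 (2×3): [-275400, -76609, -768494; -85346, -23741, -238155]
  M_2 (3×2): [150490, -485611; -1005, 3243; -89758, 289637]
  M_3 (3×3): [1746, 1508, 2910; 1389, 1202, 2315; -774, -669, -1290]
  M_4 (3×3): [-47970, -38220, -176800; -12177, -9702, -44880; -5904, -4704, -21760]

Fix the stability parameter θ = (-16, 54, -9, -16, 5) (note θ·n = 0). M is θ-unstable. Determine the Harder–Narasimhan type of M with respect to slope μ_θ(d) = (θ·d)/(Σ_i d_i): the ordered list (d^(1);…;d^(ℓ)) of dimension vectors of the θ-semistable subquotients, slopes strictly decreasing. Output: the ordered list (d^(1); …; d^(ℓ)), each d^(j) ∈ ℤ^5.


Via rank(M_{q-1}∘⋯∘M_p): M ≅ I[1,1], I[1,3], I[1,4], I[3,4], I[4,5], I[5,5]^2.
μ_θ-semistable layers: μ^(1)=45/2; μ^(2)=29/3; μ^(3)=5; μ^(4)=-25/2; μ^(5)=-16

((0, 1, 1, 0, 0); (0, 1, 1, 1, 0); (0, 0, 0, 0, 3); (0, 0, 1, 1, 0); (3, 0, 0, 1, 0))


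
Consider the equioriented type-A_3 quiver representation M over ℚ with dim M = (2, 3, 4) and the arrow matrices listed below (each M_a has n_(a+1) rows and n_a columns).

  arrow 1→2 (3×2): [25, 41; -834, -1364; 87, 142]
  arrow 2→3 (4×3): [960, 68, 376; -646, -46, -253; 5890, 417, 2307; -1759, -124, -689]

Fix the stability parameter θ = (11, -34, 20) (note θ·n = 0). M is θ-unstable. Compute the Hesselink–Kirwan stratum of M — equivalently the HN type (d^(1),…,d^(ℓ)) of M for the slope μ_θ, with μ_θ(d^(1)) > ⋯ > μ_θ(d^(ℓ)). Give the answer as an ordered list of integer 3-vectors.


Interval decomposition of M: I[1,3]^2, I[2,3], I[3,3].
HN type (ℓ=3): μ^(1)=20; μ^(2)=-23/2; μ^(3)=-34

((0, 0, 4); (2, 2, 0); (0, 1, 0))


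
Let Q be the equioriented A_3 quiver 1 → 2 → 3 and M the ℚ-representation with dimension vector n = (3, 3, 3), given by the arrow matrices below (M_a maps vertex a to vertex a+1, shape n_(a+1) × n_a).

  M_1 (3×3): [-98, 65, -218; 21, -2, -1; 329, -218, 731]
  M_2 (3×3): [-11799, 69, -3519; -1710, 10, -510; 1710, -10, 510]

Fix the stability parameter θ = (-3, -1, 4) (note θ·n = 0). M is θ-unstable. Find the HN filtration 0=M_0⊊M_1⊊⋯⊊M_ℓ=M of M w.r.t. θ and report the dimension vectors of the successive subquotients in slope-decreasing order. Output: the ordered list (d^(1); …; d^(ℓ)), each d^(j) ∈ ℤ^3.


Barcode: M ≅ I[1,1], I[1,2], I[1,3], I[2,2], I[3,3]^2. HN layers by μ_θ (3 steps, strictly decreasing):
  μ^(1)=4; μ^(2)=-1; μ^(3)=-3

((0, 0, 3); (0, 3, 0); (3, 0, 0))


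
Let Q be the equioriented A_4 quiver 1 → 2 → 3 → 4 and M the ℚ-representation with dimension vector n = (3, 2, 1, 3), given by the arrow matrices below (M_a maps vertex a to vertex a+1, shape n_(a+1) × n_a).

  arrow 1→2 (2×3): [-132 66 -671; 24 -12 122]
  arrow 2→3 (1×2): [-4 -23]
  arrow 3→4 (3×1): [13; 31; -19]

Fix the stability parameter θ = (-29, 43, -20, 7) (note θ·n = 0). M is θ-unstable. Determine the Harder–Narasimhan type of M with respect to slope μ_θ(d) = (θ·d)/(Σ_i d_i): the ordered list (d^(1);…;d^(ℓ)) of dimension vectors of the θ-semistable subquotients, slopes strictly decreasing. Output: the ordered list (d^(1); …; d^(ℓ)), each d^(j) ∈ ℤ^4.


Barcode: M ≅ I[1,1]^2, I[1,4], I[2,2], I[4,4]^2. HN layers by μ_θ (4 steps, strictly decreasing):
  μ^(1)=43; μ^(2)=10; μ^(3)=7; μ^(4)=-29

((0, 1, 0, 0); (0, 1, 1, 1); (0, 0, 0, 2); (3, 0, 0, 0))


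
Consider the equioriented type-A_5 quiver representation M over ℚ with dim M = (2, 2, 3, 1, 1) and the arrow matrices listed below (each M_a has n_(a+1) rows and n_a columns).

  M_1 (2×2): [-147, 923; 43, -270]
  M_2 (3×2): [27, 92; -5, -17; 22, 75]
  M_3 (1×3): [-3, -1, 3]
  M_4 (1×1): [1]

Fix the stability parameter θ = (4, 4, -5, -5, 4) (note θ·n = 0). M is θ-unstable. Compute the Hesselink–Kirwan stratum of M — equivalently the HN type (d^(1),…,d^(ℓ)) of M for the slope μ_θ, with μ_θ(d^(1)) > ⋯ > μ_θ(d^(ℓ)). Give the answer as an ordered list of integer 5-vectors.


Interval decomposition of M: I[1,3], I[1,5], I[3,3].
HN type (ℓ=4): μ^(1)=4; μ^(2)=1; μ^(3)=-1/2; μ^(4)=-5

((0, 0, 0, 0, 1); (1, 1, 1, 0, 0); (1, 1, 1, 1, 0); (0, 0, 1, 0, 0))


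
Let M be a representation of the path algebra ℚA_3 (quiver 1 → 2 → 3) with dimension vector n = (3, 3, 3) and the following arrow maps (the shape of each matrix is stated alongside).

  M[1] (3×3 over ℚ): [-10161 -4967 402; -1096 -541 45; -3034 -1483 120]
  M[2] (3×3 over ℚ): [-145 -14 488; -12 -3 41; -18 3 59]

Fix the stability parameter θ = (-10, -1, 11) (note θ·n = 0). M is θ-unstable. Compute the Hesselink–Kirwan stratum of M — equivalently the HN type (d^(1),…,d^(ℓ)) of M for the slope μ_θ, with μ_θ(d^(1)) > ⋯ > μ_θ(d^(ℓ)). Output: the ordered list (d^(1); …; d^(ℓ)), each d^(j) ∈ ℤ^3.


Barcode: M ≅ I[1,2], I[1,3]^2, I[3,3]. HN layers by μ_θ (3 steps, strictly decreasing):
  μ^(1)=11; μ^(2)=-1; μ^(3)=-10

((0, 0, 3); (0, 3, 0); (3, 0, 0))


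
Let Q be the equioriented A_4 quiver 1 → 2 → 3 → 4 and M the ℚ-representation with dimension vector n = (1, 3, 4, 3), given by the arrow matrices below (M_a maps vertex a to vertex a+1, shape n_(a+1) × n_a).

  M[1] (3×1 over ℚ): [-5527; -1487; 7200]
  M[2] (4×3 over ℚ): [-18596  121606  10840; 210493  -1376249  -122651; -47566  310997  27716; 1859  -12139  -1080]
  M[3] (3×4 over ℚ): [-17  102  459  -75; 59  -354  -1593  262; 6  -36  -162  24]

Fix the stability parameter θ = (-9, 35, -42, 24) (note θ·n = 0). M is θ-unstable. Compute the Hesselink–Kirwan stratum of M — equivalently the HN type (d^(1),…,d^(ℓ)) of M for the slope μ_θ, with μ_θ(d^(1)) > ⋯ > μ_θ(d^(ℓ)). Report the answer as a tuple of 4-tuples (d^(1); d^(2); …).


Barcode: M ≅ I[1,4], I[2,3], I[2,4], I[3,3], I[4,4]. HN layers by μ_θ (4 steps, strictly decreasing):
  μ^(1)=24; μ^(2)=-7/2; μ^(3)=-9; μ^(4)=-42

((0, 0, 0, 3); (0, 3, 3, 0); (1, 0, 0, 0); (0, 0, 1, 0))


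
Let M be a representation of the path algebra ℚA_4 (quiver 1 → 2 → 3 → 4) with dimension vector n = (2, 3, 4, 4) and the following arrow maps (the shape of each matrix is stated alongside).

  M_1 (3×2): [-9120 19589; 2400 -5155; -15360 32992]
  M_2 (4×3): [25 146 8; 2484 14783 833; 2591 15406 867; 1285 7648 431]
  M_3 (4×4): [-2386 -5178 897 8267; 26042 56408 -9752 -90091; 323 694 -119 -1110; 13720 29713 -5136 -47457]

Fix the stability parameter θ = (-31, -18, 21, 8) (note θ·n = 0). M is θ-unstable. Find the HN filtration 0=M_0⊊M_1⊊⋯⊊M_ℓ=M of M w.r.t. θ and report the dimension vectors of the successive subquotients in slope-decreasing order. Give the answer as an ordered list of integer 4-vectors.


Interval decomposition of M: I[1,1], I[1,4], I[2,4]^2, I[3,4].
HN type (ℓ=3): μ^(1)=29/2; μ^(2)=-18; μ^(3)=-31

((0, 0, 4, 4); (0, 3, 0, 0); (2, 0, 0, 0))


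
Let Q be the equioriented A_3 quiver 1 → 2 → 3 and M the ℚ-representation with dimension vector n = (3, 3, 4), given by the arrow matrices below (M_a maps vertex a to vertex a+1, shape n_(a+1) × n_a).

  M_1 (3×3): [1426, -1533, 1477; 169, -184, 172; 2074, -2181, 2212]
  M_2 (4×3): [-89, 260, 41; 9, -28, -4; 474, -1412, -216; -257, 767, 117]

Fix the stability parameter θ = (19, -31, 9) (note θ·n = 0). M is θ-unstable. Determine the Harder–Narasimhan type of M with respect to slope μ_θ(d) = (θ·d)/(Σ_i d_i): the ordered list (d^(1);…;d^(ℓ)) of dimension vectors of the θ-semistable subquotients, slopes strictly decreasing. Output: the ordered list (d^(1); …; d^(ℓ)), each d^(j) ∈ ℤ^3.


Interval decomposition of M: I[1,3]^3, I[3,3].
HN type (ℓ=2): μ^(1)=9; μ^(2)=-6

((0, 0, 4); (3, 3, 0))


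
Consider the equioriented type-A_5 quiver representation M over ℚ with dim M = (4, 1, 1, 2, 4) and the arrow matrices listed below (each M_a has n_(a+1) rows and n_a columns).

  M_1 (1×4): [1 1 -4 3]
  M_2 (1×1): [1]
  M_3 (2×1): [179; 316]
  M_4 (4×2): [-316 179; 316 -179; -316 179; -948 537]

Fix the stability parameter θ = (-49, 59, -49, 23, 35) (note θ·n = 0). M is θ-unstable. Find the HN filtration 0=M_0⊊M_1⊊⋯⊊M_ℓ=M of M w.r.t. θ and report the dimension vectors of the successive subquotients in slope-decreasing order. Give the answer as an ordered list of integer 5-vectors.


Barcode: M ≅ I[1,1]^3, I[1,4], I[4,5], I[5,5]^3. HN layers by μ_θ (4 steps, strictly decreasing):
  μ^(1)=35; μ^(2)=23; μ^(3)=5; μ^(4)=-49

((0, 0, 0, 0, 4); (0, 0, 0, 2, 0); (0, 1, 1, 0, 0); (4, 0, 0, 0, 0))


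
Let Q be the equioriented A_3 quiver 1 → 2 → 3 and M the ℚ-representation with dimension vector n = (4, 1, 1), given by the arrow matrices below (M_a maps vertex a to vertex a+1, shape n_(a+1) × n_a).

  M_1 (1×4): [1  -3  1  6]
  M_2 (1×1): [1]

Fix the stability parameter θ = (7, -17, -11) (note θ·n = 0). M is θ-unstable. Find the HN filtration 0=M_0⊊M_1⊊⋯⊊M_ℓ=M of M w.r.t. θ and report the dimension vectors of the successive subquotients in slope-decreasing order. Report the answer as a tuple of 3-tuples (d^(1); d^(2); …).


Via rank(M_{q-1}∘⋯∘M_p): M ≅ I[1,1]^3, I[1,3].
μ_θ-semistable layers: μ^(1)=7; μ^(2)=-7

((3, 0, 0); (1, 1, 1))


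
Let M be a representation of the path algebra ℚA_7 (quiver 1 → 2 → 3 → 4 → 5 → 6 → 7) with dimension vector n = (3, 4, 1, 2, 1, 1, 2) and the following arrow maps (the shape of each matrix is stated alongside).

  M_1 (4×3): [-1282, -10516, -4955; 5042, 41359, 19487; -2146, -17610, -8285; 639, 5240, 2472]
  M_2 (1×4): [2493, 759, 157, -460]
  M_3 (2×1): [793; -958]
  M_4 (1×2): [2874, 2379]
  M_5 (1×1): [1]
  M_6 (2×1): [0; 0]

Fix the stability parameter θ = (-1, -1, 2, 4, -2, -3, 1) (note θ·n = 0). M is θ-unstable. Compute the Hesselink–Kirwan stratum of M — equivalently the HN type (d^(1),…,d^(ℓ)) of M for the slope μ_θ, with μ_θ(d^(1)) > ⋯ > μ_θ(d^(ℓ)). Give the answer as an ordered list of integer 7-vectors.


Via rank(M_{q-1}∘⋯∘M_p): M ≅ I[1,2]^2, I[1,4], I[2,2], I[4,6], I[7,7]^2.
μ_θ-semistable layers: μ^(1)=4; μ^(2)=2; μ^(3)=1; μ^(4)=-1/3; μ^(5)=-1

((0, 0, 0, 1, 0, 0, 0); (0, 0, 1, 0, 0, 0, 0); (0, 0, 0, 0, 0, 0, 2); (0, 0, 0, 1, 1, 1, 0); (3, 4, 0, 0, 0, 0, 0))


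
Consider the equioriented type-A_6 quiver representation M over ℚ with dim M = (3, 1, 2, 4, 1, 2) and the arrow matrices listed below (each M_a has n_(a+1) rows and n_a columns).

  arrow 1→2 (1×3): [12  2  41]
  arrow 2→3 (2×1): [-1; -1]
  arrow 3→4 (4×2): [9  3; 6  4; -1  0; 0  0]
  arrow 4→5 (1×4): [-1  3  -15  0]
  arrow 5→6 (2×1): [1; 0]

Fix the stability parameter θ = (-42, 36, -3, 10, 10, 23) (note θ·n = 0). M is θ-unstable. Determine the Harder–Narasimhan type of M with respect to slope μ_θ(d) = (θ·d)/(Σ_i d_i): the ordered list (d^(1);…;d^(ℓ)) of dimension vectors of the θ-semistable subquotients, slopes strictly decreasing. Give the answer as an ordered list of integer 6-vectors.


Via rank(M_{q-1}∘⋯∘M_p): M ≅ I[1,1]^2, I[1,6], I[3,4], I[4,4]^2, I[6,6].
μ_θ-semistable layers: μ^(1)=23; μ^(2)=53/4; μ^(3)=10; μ^(4)=-3; μ^(5)=-42

((0, 0, 0, 0, 0, 2); (0, 1, 1, 1, 1, 0); (0, 0, 0, 3, 0, 0); (0, 0, 1, 0, 0, 0); (3, 0, 0, 0, 0, 0))


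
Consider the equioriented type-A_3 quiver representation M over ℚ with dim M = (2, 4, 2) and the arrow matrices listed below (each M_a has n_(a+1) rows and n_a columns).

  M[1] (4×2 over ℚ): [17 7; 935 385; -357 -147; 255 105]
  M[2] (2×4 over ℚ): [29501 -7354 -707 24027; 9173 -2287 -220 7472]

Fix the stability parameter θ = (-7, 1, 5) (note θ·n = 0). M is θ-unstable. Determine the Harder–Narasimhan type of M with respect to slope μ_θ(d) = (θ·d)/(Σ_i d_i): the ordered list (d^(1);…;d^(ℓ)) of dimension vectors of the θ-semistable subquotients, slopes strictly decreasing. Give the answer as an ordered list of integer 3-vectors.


Interval decomposition of M: I[1,1], I[1,3], I[2,2]^2, I[2,3].
HN type (ℓ=3): μ^(1)=5; μ^(2)=1; μ^(3)=-7

((0, 0, 2); (0, 4, 0); (2, 0, 0))


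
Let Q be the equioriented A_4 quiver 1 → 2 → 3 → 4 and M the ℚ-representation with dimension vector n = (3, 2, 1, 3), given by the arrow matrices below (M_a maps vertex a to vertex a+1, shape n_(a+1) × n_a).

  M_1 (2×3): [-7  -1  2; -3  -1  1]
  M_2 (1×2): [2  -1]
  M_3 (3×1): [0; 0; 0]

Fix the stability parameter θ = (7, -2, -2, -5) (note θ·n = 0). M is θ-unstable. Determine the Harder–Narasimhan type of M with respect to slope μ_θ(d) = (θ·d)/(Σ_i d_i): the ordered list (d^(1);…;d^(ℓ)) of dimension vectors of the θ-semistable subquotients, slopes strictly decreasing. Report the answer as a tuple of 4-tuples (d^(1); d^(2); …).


Via rank(M_{q-1}∘⋯∘M_p): M ≅ I[1,1], I[1,2], I[1,3], I[4,4]^3.
μ_θ-semistable layers: μ^(1)=7; μ^(2)=5/2; μ^(3)=1; μ^(4)=-5

((1, 0, 0, 0); (1, 1, 0, 0); (1, 1, 1, 0); (0, 0, 0, 3))


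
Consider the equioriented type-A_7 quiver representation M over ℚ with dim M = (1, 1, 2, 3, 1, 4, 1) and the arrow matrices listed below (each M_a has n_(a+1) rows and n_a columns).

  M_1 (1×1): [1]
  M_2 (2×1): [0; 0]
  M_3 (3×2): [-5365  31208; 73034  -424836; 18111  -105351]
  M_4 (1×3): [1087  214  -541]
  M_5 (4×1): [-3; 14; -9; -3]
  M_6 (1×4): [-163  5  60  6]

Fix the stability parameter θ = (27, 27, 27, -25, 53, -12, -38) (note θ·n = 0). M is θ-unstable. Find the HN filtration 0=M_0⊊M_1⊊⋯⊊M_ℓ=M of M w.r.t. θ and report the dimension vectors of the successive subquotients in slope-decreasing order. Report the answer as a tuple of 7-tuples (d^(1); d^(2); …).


Via rank(M_{q-1}∘⋯∘M_p): M ≅ I[1,2], I[3,4], I[3,7], I[4,4], I[6,6]^3.
μ_θ-semistable layers: μ^(1)=27; μ^(2)=1; μ^(3)=-12; μ^(4)=-25

((1, 1, 0, 0, 0, 0, 0); (0, 0, 2, 2, 1, 1, 1); (0, 0, 0, 0, 0, 3, 0); (0, 0, 0, 1, 0, 0, 0))


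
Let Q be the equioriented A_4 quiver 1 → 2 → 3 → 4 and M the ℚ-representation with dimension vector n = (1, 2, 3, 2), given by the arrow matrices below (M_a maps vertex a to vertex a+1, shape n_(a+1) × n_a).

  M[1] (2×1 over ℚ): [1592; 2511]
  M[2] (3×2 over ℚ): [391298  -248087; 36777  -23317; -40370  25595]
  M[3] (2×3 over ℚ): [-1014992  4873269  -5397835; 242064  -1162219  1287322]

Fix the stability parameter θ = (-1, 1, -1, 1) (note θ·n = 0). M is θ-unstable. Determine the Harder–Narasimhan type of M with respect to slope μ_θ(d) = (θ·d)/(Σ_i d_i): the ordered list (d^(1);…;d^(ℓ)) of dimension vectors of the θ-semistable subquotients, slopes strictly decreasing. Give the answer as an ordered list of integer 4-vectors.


Via rank(M_{q-1}∘⋯∘M_p): M ≅ I[1,4], I[2,4], I[3,3].
μ_θ-semistable layers: μ^(1)=1; μ^(2)=0; μ^(3)=-1

((0, 0, 0, 2); (0, 2, 2, 0); (1, 0, 1, 0))


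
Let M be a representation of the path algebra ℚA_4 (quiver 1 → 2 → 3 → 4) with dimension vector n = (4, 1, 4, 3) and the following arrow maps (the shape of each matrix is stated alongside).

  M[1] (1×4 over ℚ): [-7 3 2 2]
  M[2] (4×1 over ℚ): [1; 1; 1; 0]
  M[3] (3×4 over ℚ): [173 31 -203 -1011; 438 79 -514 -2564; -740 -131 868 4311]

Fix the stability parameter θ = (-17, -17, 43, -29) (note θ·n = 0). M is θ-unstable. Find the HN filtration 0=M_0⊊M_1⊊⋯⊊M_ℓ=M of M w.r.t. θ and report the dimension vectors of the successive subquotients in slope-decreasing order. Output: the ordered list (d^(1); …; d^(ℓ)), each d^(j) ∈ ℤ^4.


Interval decomposition of M: I[1,1]^3, I[1,4], I[3,3], I[3,4]^2.
HN type (ℓ=3): μ^(1)=43; μ^(2)=7; μ^(3)=-17

((0, 0, 1, 0); (0, 0, 3, 3); (4, 1, 0, 0))


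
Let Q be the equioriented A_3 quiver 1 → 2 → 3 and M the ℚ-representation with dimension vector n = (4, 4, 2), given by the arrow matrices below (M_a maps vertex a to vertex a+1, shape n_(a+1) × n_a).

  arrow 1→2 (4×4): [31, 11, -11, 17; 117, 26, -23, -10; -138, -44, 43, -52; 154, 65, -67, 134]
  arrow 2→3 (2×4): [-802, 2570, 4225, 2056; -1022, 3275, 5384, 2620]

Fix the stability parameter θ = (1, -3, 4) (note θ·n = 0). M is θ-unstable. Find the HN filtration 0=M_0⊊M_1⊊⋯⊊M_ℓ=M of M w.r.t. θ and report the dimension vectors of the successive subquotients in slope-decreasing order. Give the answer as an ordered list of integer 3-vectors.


Barcode: M ≅ I[1,2]^2, I[1,3]^2. HN layers by μ_θ (2 steps, strictly decreasing):
  μ^(1)=4; μ^(2)=-1

((0, 0, 2); (4, 4, 0))


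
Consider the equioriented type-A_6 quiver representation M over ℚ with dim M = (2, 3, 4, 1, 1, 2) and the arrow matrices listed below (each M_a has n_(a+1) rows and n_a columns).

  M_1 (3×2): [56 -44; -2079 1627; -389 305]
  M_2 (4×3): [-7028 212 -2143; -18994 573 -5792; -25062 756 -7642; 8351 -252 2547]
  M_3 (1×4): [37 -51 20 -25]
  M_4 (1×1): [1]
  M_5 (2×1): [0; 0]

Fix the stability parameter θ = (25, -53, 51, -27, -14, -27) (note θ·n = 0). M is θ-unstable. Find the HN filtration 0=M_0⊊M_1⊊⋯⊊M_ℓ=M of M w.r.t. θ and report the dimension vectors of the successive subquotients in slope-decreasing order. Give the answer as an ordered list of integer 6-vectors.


Barcode: M ≅ I[1,3], I[1,5], I[2,3], I[3,3], I[6,6]^2. HN layers by μ_θ (5 steps, strictly decreasing):
  μ^(1)=51; μ^(2)=10/3; μ^(3)=-14; μ^(4)=-27; μ^(5)=-53

((0, 0, 3, 0, 0, 0); (0, 0, 1, 1, 1, 0); (2, 2, 0, 0, 0, 0); (0, 0, 0, 0, 0, 2); (0, 1, 0, 0, 0, 0))


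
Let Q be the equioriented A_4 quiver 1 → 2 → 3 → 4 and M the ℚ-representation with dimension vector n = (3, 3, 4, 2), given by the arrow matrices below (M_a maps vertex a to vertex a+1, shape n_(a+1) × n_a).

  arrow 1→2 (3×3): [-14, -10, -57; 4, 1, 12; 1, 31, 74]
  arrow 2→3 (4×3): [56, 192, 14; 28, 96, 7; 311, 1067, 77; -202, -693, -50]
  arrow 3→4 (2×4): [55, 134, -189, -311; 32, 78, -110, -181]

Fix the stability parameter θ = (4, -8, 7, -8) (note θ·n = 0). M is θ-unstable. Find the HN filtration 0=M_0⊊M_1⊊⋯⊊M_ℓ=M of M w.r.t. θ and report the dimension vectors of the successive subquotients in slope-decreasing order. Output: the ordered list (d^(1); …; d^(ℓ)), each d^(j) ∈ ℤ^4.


Interval decomposition of M: I[1,3], I[1,4]^2, I[3,3].
HN type (ℓ=3): μ^(1)=7; μ^(2)=-1/2; μ^(3)=-2

((0, 0, 2, 0); (0, 0, 2, 2); (3, 3, 0, 0))


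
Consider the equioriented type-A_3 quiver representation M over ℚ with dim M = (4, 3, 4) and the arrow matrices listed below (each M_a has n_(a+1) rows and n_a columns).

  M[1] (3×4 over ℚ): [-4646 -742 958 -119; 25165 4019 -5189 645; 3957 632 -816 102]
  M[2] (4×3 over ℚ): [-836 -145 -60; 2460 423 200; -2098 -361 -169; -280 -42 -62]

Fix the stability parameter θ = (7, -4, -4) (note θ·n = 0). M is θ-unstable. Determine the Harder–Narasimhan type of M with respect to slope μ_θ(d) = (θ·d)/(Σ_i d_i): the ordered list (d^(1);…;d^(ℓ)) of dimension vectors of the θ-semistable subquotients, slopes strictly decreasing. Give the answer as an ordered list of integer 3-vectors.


Interval decomposition of M: I[1,1], I[1,3]^3, I[3,3].
HN type (ℓ=3): μ^(1)=7; μ^(2)=-1/3; μ^(3)=-4

((1, 0, 0); (3, 3, 3); (0, 0, 1))


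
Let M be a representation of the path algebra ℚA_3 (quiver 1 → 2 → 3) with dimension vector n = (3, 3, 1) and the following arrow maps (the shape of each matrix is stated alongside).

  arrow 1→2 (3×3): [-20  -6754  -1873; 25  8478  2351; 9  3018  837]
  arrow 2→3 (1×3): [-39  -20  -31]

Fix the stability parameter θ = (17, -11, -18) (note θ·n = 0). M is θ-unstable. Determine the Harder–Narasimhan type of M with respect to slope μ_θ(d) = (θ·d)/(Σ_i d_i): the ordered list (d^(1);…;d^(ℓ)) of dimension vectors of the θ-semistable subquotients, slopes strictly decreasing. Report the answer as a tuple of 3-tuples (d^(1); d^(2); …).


Interval decomposition of M: I[1,1], I[1,2], I[1,3], I[2,2].
HN type (ℓ=4): μ^(1)=17; μ^(2)=3; μ^(3)=-4; μ^(4)=-11

((1, 0, 0); (1, 1, 0); (1, 1, 1); (0, 1, 0))


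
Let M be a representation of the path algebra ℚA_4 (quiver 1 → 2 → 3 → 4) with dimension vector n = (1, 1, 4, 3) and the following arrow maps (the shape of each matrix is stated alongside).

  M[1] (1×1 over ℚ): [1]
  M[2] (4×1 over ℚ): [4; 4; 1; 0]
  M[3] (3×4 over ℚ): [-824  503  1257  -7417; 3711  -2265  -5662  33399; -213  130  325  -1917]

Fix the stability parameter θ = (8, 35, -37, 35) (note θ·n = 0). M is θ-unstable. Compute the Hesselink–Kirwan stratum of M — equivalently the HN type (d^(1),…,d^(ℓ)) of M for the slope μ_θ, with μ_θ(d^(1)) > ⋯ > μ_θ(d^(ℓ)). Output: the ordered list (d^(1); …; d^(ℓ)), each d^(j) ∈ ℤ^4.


Via rank(M_{q-1}∘⋯∘M_p): M ≅ I[1,4], I[3,3], I[3,4]^2.
μ_θ-semistable layers: μ^(1)=35; μ^(2)=2; μ^(3)=-37

((0, 0, 0, 3); (1, 1, 1, 0); (0, 0, 3, 0))


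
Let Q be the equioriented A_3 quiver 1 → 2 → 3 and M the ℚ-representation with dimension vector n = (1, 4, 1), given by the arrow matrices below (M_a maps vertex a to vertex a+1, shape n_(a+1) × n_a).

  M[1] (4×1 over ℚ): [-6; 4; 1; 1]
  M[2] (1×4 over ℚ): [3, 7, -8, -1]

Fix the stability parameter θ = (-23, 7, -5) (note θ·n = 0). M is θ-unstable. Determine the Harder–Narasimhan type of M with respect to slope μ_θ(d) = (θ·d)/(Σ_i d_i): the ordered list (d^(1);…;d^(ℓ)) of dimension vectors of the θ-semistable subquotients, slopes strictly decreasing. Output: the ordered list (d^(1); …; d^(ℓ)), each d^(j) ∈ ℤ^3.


Barcode: M ≅ I[1,3], I[2,2]^3. HN layers by μ_θ (3 steps, strictly decreasing):
  μ^(1)=7; μ^(2)=1; μ^(3)=-23

((0, 3, 0); (0, 1, 1); (1, 0, 0))


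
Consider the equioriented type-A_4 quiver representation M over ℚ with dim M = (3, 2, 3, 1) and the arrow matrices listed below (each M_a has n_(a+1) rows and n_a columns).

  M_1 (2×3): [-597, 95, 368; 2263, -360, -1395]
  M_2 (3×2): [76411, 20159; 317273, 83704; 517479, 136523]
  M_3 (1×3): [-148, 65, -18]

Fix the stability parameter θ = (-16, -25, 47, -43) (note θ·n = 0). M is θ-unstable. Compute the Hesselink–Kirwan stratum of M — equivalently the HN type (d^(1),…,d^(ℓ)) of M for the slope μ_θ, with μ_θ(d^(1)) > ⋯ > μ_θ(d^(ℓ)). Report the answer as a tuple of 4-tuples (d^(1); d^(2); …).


Barcode: M ≅ I[1,1], I[1,3], I[1,4], I[3,3]. HN layers by μ_θ (4 steps, strictly decreasing):
  μ^(1)=47; μ^(2)=2; μ^(3)=-16; μ^(4)=-41/2

((0, 0, 2, 0); (0, 0, 1, 1); (1, 0, 0, 0); (2, 2, 0, 0))


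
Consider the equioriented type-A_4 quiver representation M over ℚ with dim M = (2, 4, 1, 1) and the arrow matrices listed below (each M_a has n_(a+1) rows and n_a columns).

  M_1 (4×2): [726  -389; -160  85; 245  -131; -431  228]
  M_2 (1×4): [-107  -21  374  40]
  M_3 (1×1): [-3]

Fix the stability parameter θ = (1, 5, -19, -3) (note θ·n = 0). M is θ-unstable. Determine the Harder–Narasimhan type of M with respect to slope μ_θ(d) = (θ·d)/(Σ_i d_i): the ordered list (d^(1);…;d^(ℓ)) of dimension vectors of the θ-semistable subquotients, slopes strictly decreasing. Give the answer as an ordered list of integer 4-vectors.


Barcode: M ≅ I[1,2], I[1,4], I[2,2]^2. HN layers by μ_θ (4 steps, strictly decreasing):
  μ^(1)=5; μ^(2)=1; μ^(3)=-3; μ^(4)=-13/3

((0, 3, 0, 0); (1, 0, 0, 0); (0, 0, 0, 1); (1, 1, 1, 0))


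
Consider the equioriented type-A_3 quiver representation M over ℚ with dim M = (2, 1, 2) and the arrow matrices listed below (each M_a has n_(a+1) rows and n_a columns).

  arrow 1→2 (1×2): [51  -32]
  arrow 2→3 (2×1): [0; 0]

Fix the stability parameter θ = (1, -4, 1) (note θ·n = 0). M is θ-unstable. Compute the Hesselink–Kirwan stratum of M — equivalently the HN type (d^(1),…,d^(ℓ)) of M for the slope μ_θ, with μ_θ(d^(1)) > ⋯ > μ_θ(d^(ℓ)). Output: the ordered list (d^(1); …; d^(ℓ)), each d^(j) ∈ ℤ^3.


Via rank(M_{q-1}∘⋯∘M_p): M ≅ I[1,1], I[1,2], I[3,3]^2.
μ_θ-semistable layers: μ^(1)=1; μ^(2)=-3/2

((1, 0, 2); (1, 1, 0))


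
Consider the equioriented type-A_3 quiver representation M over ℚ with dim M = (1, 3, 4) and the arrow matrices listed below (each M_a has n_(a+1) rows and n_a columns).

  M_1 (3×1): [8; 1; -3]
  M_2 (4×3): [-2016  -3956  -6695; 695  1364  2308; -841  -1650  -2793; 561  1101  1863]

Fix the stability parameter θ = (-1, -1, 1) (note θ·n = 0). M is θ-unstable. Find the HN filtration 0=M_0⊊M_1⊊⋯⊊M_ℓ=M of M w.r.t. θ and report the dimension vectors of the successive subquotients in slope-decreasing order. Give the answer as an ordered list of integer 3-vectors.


Barcode: M ≅ I[1,3], I[2,3]^2, I[3,3]. HN layers by μ_θ (2 steps, strictly decreasing):
  μ^(1)=1; μ^(2)=-1

((0, 0, 4); (1, 3, 0))


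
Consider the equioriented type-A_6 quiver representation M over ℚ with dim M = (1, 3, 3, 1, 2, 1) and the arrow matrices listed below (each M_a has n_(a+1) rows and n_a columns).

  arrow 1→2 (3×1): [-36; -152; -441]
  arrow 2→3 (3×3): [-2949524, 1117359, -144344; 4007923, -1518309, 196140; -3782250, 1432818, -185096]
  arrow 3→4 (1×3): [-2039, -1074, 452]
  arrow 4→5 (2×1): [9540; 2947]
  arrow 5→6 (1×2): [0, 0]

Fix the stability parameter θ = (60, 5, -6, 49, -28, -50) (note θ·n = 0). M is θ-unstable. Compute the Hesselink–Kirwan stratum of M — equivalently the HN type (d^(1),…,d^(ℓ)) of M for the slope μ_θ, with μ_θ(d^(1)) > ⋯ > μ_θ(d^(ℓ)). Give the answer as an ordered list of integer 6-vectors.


Interval decomposition of M: I[1,2], I[2,3], I[2,5], I[3,3], I[5,5], I[6,6].
HN type (ℓ=6): μ^(1)=65/2; μ^(2)=21/2; μ^(3)=-1/2; μ^(4)=-6; μ^(5)=-28; μ^(6)=-50

((1, 1, 0, 0, 0, 0); (0, 0, 0, 1, 1, 0); (0, 2, 2, 0, 0, 0); (0, 0, 1, 0, 0, 0); (0, 0, 0, 0, 1, 0); (0, 0, 0, 0, 0, 1))


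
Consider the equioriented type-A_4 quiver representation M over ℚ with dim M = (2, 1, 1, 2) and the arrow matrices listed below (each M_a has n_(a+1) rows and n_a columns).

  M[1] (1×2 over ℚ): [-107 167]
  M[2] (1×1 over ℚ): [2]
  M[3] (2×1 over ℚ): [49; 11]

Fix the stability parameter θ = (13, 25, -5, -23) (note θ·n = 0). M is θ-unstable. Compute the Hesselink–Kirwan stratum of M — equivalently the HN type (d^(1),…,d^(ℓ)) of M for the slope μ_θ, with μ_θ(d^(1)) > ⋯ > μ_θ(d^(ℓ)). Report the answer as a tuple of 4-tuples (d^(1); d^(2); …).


Interval decomposition of M: I[1,1], I[1,4], I[4,4].
HN type (ℓ=3): μ^(1)=13; μ^(2)=5/2; μ^(3)=-23

((1, 0, 0, 0); (1, 1, 1, 1); (0, 0, 0, 1))


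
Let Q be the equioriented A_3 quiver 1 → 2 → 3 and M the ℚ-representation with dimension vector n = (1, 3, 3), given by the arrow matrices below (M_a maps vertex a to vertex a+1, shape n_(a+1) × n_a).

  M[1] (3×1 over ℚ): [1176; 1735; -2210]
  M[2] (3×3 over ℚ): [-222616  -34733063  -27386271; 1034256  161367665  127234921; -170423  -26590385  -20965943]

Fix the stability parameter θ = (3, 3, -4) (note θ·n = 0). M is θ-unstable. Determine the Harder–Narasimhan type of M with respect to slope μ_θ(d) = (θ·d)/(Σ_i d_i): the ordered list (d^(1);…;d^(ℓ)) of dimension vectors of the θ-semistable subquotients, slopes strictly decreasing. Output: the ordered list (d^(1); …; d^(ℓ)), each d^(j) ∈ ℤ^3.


Interval decomposition of M: I[1,3], I[2,2], I[2,3], I[3,3].
HN type (ℓ=4): μ^(1)=3; μ^(2)=2/3; μ^(3)=-1/2; μ^(4)=-4

((0, 1, 0); (1, 1, 1); (0, 1, 1); (0, 0, 1))


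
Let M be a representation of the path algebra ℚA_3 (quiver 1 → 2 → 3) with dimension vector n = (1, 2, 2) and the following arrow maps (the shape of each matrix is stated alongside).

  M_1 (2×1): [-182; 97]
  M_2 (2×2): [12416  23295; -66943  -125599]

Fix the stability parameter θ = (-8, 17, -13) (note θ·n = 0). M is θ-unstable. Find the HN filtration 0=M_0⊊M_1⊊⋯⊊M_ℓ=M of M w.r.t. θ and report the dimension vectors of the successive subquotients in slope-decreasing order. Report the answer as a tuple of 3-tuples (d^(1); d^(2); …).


Via rank(M_{q-1}∘⋯∘M_p): M ≅ I[1,3], I[2,3].
μ_θ-semistable layers: μ^(1)=2; μ^(2)=-8

((0, 2, 2); (1, 0, 0))
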